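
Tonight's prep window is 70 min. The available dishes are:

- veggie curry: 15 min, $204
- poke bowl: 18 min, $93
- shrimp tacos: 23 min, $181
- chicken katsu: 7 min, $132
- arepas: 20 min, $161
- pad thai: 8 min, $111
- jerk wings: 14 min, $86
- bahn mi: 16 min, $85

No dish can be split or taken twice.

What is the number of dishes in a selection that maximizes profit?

The maximum profit within 70 min is 714.
One optimal bundle: veggie curry + shrimp tacos + chicken katsu + pad thai + jerk wings (67 min).
Every optimal selection uses 5 dishes.

5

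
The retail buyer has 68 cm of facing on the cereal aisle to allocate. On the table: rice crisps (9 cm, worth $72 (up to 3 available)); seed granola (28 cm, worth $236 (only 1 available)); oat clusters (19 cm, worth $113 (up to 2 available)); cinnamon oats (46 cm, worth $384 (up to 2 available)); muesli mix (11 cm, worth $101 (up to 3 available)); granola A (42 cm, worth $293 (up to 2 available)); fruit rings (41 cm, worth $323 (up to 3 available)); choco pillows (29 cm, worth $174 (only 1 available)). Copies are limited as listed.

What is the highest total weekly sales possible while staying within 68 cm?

586

Density check — muesli mix 9.18, seed granola 8.43, cinnamon oats 8.35, rice crisps 8.00 are the best per cm.
Filling by ratio: seed granola + 3×muesli mix for 539, with 7 cm left unused.
Replace seed granola and muesli mix with cinnamon oats: the trade gains 47 net, giving 586 at 68 cm.
Nothing else within 68 cm beats 586.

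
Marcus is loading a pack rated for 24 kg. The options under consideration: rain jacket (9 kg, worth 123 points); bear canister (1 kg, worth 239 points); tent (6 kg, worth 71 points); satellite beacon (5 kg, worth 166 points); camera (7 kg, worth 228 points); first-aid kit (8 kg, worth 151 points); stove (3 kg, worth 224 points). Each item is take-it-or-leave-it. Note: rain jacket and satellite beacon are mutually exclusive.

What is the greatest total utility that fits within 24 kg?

Best packing: bear canister + satellite beacon + camera + first-aid kit + stove — 24 kg, 1008 total.
Runner-up bear canister + tent + satellite beacon + camera + stove tops out at 928.

1008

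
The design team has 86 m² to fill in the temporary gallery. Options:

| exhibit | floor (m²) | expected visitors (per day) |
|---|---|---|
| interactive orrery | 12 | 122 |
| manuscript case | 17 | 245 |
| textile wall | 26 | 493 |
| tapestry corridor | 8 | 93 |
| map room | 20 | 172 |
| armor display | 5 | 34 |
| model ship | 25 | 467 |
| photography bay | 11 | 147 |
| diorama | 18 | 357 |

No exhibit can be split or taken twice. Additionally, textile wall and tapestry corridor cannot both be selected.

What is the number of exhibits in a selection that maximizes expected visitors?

4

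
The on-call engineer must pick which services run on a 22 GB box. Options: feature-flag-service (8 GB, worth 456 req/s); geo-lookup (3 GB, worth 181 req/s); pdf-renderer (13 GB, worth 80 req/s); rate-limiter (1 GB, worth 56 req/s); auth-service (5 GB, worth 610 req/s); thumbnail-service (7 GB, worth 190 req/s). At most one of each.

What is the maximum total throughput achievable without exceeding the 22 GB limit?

A density-first pass picks feature-flag-service + geo-lookup + rate-limiter + auth-service — 1303 at 17 GB.
Replace geo-lookup with thumbnail-service: the trade gains 9 net, giving 1312 at 21 GB.

1312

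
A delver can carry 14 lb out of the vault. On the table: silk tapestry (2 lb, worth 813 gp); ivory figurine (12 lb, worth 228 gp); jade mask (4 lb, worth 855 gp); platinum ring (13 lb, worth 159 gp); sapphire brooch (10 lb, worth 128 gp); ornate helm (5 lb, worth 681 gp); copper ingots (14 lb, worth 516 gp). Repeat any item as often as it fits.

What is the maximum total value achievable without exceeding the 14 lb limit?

5691

Taking 7×silk tapestry: 14 lb used, 5691 in value.
That's the maximum — no swap from here does better than 5691.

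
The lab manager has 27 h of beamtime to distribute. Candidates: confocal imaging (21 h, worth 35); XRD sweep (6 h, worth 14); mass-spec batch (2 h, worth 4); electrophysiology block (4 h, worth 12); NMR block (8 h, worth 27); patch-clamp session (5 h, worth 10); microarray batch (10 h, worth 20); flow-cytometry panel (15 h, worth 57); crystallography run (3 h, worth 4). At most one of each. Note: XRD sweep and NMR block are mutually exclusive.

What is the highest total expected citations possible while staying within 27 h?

Electrophysiology block + NMR block + flow-cytometry panel uses 27 of the 27 h and totals 96.
Nothing else feasible within 27 h beats 96.

96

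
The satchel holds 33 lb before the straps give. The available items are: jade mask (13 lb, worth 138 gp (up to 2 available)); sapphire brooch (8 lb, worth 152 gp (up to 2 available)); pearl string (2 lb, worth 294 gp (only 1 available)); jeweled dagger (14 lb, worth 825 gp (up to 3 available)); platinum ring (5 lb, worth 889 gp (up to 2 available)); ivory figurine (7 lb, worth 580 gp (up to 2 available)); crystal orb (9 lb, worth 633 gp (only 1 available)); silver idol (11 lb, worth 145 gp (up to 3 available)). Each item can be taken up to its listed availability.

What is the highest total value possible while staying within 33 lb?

3571

Taking the top-ratio items first gives pearl string + 2×platinum ring + 2×ivory figurine for 3232 (26 lb).
The 2 lb tied up in pearl string is better spent on crystal orb — total rises to 3571 (33 lb).
That's the maximum — no swap from here does better than 3571.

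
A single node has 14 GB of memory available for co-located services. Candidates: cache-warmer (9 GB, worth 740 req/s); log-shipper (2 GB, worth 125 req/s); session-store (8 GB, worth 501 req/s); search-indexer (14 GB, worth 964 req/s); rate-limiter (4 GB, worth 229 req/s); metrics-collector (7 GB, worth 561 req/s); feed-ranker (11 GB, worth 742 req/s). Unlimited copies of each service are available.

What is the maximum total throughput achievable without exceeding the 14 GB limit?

1122

By throughput per GB: cache-warmer 82.22, metrics-collector 80.14, search-indexer 68.86, feed-ranker 67.45 lead.
Filling by ratio: cache-warmer + 2×log-shipper for 990, with 1 GB left unused.
Dropping cache-warmer and 2×log-shipper frees 13 GB; slotting in 2×metrics-collector (14 GB) lifts the total to 1122 at 14 GB.
That's the maximum — no swap from here does better than 1122.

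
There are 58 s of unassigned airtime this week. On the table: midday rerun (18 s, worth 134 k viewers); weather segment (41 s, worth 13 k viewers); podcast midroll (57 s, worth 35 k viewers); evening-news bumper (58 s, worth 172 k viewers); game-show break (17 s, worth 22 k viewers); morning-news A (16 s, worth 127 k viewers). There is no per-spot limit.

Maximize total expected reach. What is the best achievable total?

By expected reach per s: morning-news A 7.94, midday rerun 7.44, evening-news bumper 2.97, game-show break 1.29 lead.
A density-first pass picks 3×morning-news A — 381 at 48 s.
The 48 s tied up in 3×morning-news A is better spent on 3×midday rerun — total rises to 402 (54 s).

402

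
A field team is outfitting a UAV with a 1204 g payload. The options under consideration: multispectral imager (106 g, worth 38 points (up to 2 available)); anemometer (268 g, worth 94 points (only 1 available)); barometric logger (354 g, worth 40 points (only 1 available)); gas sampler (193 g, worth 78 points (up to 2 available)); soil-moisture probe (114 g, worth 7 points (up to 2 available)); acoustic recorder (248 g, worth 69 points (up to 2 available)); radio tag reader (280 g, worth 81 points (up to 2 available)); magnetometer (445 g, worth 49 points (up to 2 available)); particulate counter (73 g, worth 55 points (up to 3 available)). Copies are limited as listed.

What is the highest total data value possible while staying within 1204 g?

498

2×multispectral imager + anemometer + 2×gas sampler + soil-moisture probe + 3×particulate counter uses 1199 of the 1204 g and totals 498.
Every other selection either busts 1204 g or exceeds an availability limit or fails to beat 498.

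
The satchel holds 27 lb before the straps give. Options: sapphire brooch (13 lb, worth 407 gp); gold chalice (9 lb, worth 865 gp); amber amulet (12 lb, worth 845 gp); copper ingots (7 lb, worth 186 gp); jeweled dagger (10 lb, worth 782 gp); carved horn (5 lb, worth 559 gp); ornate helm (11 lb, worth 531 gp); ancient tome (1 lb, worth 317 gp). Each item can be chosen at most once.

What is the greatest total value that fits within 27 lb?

A density-first pass picks gold chalice + jeweled dagger + carved horn + ancient tome — 2523 at 25 lb.
The 10 lb tied up in jeweled dagger is better spent on amber amulet — total rises to 2586 (27 lb).
Every other selection either busts 27 lb or fails to beat 2586.

2586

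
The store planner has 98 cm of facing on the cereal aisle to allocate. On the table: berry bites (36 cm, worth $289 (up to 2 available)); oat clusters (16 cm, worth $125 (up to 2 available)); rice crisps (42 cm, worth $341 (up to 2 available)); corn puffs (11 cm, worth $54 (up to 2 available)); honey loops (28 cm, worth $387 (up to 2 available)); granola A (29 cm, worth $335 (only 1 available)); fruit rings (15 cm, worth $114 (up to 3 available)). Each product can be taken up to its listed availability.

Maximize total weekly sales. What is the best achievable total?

1163

Corn puffs + 2×honey loops + granola A uses 96 of the 98 cm and totals 1163.
Nothing else within 98 cm beats 1163.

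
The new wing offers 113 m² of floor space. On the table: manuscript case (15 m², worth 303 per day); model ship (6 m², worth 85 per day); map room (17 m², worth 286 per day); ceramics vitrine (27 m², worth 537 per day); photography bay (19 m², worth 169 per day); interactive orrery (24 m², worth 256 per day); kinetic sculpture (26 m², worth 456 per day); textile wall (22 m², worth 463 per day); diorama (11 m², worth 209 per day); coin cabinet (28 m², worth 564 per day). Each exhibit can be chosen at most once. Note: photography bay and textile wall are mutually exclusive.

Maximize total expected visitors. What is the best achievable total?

Density check — textile wall 21.05, manuscript case 20.20, coin cabinet 20.14, ceramics vitrine 19.89 are the best per m².
Taking manuscript case + model ship + ceramics vitrine + textile wall + diorama + coin cabinet: 109 m² used, 2161 in expected visitors.
That's the maximum — no feasible swap from here does better than 2161.

2161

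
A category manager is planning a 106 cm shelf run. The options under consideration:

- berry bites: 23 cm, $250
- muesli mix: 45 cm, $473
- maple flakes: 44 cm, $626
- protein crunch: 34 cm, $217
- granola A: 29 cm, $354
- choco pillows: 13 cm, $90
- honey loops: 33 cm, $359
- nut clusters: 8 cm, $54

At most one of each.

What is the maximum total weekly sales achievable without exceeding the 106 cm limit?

Best packing: maple flakes + granola A + honey loops — 106 cm, 1339 total.
Every other selection either busts 106 cm or fails to beat 1339.

1339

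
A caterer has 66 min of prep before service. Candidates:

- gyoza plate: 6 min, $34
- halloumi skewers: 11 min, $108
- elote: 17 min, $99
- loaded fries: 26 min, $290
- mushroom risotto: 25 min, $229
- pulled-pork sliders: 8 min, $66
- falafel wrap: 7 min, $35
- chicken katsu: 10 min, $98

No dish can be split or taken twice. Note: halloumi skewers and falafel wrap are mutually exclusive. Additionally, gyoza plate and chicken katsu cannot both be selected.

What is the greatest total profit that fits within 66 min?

Ranking by ratio (profit/min): loaded fries 11.15, halloumi skewers 9.82, chicken katsu 9.80.
Taking halloumi skewers + loaded fries + mushroom risotto: 62 min used, 627 in profit.
An exhaustive check of the 256 subsets confirms 627.

627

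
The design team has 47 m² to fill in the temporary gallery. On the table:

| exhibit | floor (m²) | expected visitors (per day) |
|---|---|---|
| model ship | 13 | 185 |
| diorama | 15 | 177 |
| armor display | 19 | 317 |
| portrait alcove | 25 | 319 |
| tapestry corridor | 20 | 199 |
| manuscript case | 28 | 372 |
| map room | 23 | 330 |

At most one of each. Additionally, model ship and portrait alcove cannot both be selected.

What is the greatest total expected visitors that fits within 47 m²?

689

Greedy by ratio would take armor display + map room: 42 m² used, total 647.
Replace map room with manuscript case: the trade gains 42 net, giving 689 at 47 m².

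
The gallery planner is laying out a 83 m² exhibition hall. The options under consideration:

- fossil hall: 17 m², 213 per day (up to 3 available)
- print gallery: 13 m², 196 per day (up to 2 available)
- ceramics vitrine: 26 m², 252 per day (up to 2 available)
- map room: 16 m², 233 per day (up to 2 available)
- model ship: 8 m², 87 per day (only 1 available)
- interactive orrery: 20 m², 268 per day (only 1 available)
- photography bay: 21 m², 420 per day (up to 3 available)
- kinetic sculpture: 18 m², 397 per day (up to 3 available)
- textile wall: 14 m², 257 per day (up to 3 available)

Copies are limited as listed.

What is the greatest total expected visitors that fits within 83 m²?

1705

Greedy by ratio would take model ship + photography bay + 3×kinetic sculpture: 83 m² used, total 1698.
Replace model ship and photography bay with 2×textile wall: the trade gains 7 net, giving 1705 at 82 m².
No other feasible combination exceeds 1705.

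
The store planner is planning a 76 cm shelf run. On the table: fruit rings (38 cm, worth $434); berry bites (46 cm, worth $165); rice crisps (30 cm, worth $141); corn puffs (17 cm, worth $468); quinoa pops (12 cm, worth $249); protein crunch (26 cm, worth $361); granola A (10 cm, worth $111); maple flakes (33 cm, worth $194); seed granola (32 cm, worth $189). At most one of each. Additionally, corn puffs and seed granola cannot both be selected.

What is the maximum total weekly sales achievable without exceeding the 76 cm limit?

1189

The ratio ordering already packs tightly: corn puffs + quinoa pops + protein crunch + granola A, 65 cm, 1189.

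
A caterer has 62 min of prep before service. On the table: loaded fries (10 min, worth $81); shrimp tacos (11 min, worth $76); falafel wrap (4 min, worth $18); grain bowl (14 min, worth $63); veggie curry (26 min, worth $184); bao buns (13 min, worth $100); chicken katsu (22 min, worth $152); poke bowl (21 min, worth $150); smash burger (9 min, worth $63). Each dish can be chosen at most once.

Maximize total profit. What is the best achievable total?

By profit per min: loaded fries 8.10, bao buns 7.69, poke bowl 7.14, veggie curry 7.08 lead.
A density-first pass picks loaded fries + falafel wrap + bao buns + poke bowl + smash burger — 412 at 57 min.
Dropping poke bowl frees 21 min; slotting in veggie curry (26 min) lifts the total to 446 at 62 min.

446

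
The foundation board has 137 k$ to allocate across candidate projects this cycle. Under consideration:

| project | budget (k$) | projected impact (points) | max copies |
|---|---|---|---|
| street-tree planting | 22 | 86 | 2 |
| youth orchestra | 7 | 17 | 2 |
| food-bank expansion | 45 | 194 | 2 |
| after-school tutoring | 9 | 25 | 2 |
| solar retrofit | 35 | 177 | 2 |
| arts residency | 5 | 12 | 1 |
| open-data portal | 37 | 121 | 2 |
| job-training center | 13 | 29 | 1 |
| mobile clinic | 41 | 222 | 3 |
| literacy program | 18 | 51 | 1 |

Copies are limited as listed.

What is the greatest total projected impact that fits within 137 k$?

703

Density check — mobile clinic 5.41, solar retrofit 5.06, food-bank expansion 4.31 are the best per k$.
After-school tutoring + arts residency + 3×mobile clinic uses 137 of the 137 k$ and totals 703.
No other feasible combination exceeds 703.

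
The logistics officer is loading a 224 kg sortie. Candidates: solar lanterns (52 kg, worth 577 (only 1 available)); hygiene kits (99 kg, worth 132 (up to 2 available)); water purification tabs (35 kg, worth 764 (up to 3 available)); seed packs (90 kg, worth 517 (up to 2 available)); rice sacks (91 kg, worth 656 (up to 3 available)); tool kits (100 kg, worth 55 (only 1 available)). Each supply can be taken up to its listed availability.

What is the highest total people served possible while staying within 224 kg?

2948

Ranking by ratio (people served/kg): water purification tabs 21.83, solar lanterns 11.10, rice sacks 7.21, seed packs 5.74.
A density-first pass picks solar lanterns + 3×water purification tabs — 2869 at 157 kg.
The 52 kg tied up in solar lanterns is better spent on rice sacks — total rises to 2948 (196 kg).
Nothing else within 224 kg beats 2948.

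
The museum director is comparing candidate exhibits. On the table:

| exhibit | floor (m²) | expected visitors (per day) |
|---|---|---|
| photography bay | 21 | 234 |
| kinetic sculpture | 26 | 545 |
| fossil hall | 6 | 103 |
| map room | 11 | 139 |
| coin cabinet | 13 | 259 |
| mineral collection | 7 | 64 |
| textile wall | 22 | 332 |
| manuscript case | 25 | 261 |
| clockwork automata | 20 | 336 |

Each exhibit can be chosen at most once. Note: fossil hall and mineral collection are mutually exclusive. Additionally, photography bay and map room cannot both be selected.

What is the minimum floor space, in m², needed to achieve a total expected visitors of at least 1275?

Minimise m² subject to total expected visitors ≥ 1275.
kinetic sculpture + map room + coin cabinet + clockwork automata reaches 1279 using 70 m².
No combination under 70 m² hits 1275.

70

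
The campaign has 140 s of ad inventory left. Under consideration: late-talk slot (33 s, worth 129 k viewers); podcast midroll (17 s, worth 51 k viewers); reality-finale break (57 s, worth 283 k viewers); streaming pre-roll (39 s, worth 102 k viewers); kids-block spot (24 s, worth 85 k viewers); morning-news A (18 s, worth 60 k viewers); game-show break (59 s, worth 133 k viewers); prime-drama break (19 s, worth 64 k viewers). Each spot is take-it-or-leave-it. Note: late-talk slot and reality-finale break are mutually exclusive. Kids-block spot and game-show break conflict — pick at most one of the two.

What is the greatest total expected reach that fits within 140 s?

Podcast midroll + reality-finale break + kids-block spot + morning-news A + prime-drama break uses 135 of the 140 s and totals 543.
No other feasible combination exceeds 543.

543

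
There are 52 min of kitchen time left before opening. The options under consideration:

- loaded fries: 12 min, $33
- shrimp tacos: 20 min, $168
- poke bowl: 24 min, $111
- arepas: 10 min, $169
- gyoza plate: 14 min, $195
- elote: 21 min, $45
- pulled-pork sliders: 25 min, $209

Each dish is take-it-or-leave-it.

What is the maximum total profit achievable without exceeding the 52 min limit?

573

The ratio heuristic lands on shrimp tacos + arepas + gyoza plate (532) but leaves 8 min idle.
Replace shrimp tacos with pulled-pork sliders: the trade gains 41 net, giving 573 at 49 min.
Next best is shrimp tacos + arepas + gyoza plate at 532 (44 min) — short by 41.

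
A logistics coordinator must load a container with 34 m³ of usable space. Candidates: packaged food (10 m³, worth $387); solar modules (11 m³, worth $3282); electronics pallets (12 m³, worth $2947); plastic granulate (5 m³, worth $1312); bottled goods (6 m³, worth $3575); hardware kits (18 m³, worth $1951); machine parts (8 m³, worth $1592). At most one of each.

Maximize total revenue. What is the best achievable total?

Ranking by ratio (revenue/m³): bottled goods 595.83, solar modules 298.36, plastic granulate 262.40, electronics pallets 245.58.
Solar modules + electronics pallets + plastic granulate + bottled goods uses 34 of the 34 m³ and totals 11116.
Every other selection either busts 34 m³ or fails to beat 11116.

11116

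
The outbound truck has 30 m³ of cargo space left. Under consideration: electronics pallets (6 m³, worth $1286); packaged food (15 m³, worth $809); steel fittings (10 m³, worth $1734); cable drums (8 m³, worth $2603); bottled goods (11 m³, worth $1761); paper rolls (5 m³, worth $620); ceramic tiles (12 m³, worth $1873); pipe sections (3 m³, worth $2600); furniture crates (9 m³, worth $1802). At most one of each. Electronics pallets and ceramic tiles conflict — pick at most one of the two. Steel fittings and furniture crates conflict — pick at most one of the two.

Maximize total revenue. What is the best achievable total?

8291

Taking electronics pallets + cable drums + pipe sections + furniture crates: 26 m³ used, 8291 in revenue.
An exhaustive check of the 512 subsets confirms 8291.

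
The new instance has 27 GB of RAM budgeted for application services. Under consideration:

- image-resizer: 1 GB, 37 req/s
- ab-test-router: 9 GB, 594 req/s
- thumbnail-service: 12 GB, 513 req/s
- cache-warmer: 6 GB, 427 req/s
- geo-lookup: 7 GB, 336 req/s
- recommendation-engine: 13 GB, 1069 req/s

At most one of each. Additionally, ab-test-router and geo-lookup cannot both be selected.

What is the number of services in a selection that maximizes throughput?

4

Optimal total is 1869.
For example image-resizer + cache-warmer + geo-lookup + recommendation-engine achieves it, using 27 GB.
Any selection reaching 1869 contains exactly 4 services.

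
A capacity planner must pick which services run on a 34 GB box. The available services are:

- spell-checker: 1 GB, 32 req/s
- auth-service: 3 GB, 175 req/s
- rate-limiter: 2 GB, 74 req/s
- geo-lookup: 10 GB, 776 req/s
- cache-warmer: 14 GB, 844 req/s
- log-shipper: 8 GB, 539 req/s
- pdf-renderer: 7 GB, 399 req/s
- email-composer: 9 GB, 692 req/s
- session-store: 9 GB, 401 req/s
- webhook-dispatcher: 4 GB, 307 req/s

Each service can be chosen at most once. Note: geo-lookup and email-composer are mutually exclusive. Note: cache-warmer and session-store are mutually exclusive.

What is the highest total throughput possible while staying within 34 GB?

By throughput per GB: geo-lookup 77.60, email-composer 76.89, webhook-dispatcher 76.75 lead.
Auth-service + rate-limiter + geo-lookup + log-shipper + pdf-renderer + webhook-dispatcher uses 34 of the 34 GB and totals 2270.

2270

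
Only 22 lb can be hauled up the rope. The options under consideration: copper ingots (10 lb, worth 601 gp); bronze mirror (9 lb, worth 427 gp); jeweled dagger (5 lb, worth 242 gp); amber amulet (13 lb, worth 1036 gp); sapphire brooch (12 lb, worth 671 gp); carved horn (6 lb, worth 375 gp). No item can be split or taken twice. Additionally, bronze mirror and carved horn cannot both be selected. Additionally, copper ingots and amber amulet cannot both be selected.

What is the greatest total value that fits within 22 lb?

1463

The ratio heuristic lands on amber amulet + carved horn (1411) but leaves 3 lb idle.
Dropping carved horn frees 6 lb; slotting in bronze mirror (9 lb) lifts the total to 1463 at 22 lb.
That's the maximum — no feasible swap from here does better than 1463.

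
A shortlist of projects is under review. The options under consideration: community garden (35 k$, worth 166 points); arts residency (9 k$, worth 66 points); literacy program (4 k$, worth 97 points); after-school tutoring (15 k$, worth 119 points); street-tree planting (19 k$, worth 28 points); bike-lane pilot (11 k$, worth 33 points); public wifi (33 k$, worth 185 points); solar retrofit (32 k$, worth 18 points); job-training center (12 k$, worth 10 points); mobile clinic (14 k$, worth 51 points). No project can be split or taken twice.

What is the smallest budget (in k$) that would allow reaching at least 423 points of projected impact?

61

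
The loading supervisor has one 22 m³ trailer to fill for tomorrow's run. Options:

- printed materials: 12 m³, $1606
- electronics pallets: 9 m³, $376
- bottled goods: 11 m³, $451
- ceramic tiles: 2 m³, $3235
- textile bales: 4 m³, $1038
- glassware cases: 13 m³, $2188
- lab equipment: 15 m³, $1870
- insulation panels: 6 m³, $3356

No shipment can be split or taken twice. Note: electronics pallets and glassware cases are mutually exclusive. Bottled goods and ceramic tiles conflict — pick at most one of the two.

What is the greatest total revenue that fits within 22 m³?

8779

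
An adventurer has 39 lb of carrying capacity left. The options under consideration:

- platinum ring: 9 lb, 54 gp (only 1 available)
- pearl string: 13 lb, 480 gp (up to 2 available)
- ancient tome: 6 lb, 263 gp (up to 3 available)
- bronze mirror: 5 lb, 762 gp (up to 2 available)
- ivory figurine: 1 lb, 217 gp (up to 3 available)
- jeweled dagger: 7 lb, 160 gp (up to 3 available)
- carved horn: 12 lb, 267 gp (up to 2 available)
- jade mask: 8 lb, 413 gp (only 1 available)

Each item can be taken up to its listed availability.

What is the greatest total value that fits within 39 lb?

Density check — ivory figurine 217.00, bronze mirror 152.40, jade mask 51.62, ancient tome 43.83 are the best per lb.
3×ancient tome + 2×bronze mirror + 3×ivory figurine + jade mask uses 39 of the 39 lb and totals 3377.

3377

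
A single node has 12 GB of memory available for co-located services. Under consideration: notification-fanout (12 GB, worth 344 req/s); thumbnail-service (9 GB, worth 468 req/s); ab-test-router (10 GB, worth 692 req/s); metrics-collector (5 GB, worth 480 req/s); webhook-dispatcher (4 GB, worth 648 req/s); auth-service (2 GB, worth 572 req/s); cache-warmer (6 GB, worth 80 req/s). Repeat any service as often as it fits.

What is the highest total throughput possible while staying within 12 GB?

3432

Ranking by ratio (throughput/GB): auth-service 286.00, webhook-dispatcher 162.00, metrics-collector 96.00, ab-test-router 69.20.
Taking 6×auth-service: 12 GB used, 3432 in throughput.
No other feasible combination exceeds 3432.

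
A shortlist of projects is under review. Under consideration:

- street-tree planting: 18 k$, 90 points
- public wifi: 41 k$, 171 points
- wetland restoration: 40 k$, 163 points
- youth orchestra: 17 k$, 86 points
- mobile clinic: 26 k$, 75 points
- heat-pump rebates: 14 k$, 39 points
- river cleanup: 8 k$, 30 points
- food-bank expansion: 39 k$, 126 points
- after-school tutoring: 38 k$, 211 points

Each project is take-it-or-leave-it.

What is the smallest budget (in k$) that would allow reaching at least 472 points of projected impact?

Minimise k$ subject to total projected impact ≥ 472.
street-tree planting + public wifi + after-school tutoring: 472 projected impact at 97 k$.
Below 97 k$ the best achievable stays under 472.

97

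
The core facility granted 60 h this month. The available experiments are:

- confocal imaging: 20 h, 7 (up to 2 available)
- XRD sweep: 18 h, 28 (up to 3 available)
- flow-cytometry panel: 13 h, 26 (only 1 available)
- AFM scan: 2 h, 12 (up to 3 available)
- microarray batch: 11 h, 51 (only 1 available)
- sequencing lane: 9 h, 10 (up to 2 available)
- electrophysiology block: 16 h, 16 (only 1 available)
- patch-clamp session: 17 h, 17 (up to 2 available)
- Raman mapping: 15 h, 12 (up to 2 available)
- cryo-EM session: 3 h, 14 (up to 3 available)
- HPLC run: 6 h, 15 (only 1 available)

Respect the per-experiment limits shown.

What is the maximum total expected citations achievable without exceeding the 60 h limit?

184

Filling by ratio: flow-cytometry panel + 3×AFM scan + microarray batch + sequencing lane + 3×cryo-EM session + HPLC run for 180, with 6 h left unused.
The 12 h tied up in sequencing lane and cryo-EM session is better spent on XRD sweep — total rises to 184 (60 h).
Nothing else within 60 h beats 184.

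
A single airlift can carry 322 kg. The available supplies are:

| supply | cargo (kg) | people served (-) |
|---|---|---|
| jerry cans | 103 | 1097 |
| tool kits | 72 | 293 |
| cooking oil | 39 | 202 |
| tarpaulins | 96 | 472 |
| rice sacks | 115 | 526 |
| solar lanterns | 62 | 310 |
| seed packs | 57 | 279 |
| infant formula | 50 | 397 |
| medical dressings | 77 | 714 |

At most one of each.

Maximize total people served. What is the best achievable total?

2518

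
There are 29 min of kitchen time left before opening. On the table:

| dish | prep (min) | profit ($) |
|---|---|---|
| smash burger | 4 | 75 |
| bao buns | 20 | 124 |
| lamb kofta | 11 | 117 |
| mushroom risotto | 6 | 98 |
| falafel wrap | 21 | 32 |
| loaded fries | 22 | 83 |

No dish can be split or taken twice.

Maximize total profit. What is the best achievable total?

Best packing: smash burger + lamb kofta + mushroom risotto — 21 min, 290 total.
The closest alternative, bao buns + mushroom risotto, reaches only 222.

290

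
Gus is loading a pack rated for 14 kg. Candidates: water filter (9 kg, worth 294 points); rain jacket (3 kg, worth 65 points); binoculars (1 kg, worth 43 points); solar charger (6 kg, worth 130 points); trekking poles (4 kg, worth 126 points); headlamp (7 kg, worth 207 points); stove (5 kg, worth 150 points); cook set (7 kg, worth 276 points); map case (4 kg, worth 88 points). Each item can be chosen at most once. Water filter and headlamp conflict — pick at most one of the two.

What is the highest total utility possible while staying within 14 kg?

Density check — binoculars 43.00, cook set 39.43, water filter 32.67 are the best per kg.
Filling by ratio: binoculars + trekking poles + cook set for 445, with 2 kg left unused.
The 5 kg tied up in binoculars and trekking poles is better spent on headlamp — total rises to 483 (14 kg).
Next best is binoculars + stove + cook set at 469 (13 kg) — short by 14.

483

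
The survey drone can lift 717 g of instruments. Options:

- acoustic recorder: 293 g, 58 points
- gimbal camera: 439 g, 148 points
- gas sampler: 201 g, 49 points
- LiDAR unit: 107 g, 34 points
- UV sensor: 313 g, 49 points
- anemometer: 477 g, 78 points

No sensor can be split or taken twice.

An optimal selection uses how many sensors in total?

2

Optimal total is 197.
For example gimbal camera + gas sampler achieves it, using 640 g.
Any selection reaching 197 contains exactly 2 sensors.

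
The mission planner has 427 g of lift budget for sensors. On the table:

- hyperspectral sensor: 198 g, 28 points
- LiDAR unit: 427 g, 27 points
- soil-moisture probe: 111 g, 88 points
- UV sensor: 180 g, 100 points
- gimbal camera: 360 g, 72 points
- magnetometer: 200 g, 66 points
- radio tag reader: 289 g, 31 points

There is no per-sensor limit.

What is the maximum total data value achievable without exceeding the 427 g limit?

276

Taking the top-ratio sensors first gives 3×soil-moisture probe for 264 (333 g).
Dropping soil-moisture probe frees 111 g; slotting in UV sensor (180 g) lifts the total to 276 at 402 g.
No other feasible combination exceeds 276.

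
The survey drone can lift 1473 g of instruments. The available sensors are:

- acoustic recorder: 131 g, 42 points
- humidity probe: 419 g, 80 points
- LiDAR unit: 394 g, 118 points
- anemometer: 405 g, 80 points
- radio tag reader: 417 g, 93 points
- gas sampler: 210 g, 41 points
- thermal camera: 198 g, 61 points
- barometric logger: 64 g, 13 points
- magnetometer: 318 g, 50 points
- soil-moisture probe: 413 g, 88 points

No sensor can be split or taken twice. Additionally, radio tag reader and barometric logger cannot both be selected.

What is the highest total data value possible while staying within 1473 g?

Best packing: acoustic recorder + LiDAR unit + radio tag reader + thermal camera + magnetometer — 1458 g, 364 total.
Every other selection either busts 1473 g or breaks a pairing rule or fails to beat 364.

364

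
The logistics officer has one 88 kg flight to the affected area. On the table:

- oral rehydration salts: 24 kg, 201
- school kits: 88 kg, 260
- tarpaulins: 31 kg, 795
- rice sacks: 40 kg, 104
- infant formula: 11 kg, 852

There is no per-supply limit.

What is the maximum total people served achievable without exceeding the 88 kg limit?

Ranking by ratio (people served/kg): infant formula 77.45, tarpaulins 25.65, oral rehydration salts 8.38, school kits 2.95.
Best packing: 8×infant formula — 88 kg, 6816 total.

6816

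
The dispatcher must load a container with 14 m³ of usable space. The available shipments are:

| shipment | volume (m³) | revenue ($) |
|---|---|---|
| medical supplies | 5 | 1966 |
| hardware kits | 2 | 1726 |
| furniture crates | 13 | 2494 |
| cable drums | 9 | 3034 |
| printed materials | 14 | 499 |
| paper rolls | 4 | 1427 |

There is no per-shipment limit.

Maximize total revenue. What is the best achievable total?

The ratio ordering already packs tightly: 7×hardware kits, 14 m³, 12082.
That's the maximum — no swap from here does better than 12082.

12082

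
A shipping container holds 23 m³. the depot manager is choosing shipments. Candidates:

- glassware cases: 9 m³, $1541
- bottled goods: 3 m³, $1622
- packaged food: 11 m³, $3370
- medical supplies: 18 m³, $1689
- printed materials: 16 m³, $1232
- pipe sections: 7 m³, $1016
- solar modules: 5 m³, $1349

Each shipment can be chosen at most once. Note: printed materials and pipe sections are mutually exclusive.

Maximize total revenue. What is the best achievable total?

A density-first pass picks bottled goods + packaged food + solar modules — 6341 at 19 m³.
The 5 m³ tied up in solar modules is better spent on glassware cases — total rises to 6533 (23 m³).
The closest alternative, bottled goods + packaged food + solar modules, reaches only 6341.

6533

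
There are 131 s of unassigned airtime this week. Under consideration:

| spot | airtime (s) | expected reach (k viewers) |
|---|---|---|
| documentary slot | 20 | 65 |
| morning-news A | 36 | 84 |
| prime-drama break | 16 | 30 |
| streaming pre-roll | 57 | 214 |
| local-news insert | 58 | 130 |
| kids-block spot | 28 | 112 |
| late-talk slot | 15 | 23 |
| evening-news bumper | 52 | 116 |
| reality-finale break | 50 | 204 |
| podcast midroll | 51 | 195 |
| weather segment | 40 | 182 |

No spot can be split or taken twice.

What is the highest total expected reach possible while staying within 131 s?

511

Ranking by ratio (expected reach/s): weather segment 4.55, reality-finale break 4.08, kids-block spot 4.00.
A density-first pass picks kids-block spot + reality-finale break + weather segment — 498 at 118 s.
Replace weather segment with podcast midroll: the trade gains 13 net, giving 511 at 129 s.
Runner-up streaming pre-roll + kids-block spot + weather segment tops out at 508.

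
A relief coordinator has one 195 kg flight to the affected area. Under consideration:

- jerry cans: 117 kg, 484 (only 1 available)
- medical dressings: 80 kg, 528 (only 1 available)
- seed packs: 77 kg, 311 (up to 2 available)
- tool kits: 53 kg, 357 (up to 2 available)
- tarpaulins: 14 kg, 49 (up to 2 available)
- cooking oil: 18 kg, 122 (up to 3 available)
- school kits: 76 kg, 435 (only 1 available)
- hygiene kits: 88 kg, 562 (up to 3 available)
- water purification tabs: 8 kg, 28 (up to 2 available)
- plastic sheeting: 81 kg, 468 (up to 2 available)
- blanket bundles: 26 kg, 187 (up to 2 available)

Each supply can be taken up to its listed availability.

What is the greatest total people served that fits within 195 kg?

1332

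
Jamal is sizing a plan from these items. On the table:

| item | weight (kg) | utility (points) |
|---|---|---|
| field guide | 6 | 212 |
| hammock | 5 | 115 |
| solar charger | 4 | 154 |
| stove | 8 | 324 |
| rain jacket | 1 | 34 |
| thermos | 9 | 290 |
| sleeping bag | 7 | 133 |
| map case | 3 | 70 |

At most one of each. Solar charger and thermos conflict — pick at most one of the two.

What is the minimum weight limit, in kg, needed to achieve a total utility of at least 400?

11

Need the lightest bundle worth ≥ 400.
Taking field guide + solar charger + rain jacket gives 400 (≥ 400) for 11 kg.
Below 11 kg the best achievable stays under 400.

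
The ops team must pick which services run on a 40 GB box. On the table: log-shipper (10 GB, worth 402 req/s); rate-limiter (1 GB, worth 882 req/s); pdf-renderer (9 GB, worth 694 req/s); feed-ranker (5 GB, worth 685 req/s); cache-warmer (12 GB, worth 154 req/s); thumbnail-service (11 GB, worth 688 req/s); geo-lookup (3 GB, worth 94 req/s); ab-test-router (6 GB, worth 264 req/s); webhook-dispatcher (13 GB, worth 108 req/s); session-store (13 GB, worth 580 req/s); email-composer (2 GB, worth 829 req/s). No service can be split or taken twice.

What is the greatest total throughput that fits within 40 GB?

4180

The ratio heuristic lands on rate-limiter + pdf-renderer + feed-ranker + thumbnail-service + geo-lookup + ab-test-router + email-composer (4136) but leaves 3 GB idle.
Replace geo-lookup and ab-test-router with log-shipper: the trade gains 44 net, giving 4180 at 38 GB.
The closest alternative, rate-limiter + pdf-renderer + feed-ranker + thumbnail-service + geo-lookup + ab-test-router + email-composer, reaches only 4136.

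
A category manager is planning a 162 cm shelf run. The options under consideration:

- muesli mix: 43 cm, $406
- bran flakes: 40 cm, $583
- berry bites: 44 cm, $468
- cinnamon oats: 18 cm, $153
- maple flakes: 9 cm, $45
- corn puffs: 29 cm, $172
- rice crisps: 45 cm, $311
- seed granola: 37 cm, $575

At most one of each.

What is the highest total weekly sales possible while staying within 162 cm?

Filling by ratio: bran flakes + berry bites + cinnamon oats + maple flakes + seed granola for 1824, with 14 cm left unused.
Replace cinnamon oats with corn puffs: the trade gains 19 net, giving 1843 at 159 cm.
Runner-up bran flakes + berry bites + cinnamon oats + maple flakes + seed granola tops out at 1824.

1843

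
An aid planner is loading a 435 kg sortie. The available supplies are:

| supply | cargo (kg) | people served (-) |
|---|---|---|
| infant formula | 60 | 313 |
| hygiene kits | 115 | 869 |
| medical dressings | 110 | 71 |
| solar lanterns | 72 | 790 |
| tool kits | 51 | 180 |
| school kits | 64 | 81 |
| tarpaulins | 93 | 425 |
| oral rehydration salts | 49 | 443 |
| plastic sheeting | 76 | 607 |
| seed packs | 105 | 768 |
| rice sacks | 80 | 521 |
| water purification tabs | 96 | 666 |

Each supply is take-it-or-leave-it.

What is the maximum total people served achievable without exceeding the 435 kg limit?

The ratio ordering already packs tightly: hygiene kits + solar lanterns + oral rehydration salts + plastic sheeting + seed packs, 417 kg, 3477.
Nothing else within 435 kg beats 3477.

3477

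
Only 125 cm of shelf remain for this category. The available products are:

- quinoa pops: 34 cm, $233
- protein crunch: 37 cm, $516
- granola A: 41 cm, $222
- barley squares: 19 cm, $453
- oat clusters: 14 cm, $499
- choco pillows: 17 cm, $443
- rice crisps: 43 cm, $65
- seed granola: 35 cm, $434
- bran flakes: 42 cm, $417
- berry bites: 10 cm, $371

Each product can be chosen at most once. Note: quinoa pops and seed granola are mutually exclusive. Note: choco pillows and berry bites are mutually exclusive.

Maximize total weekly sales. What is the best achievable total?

2345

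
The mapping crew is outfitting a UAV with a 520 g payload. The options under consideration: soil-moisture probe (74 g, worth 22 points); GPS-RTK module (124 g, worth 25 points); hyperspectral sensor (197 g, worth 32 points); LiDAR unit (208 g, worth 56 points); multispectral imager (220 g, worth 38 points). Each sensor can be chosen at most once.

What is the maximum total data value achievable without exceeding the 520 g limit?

116

A density-first pass picks soil-moisture probe + GPS-RTK module + LiDAR unit — 103 at 406 g.
Dropping GPS-RTK module frees 124 g; slotting in multispectral imager (220 g) lifts the total to 116 at 502 g.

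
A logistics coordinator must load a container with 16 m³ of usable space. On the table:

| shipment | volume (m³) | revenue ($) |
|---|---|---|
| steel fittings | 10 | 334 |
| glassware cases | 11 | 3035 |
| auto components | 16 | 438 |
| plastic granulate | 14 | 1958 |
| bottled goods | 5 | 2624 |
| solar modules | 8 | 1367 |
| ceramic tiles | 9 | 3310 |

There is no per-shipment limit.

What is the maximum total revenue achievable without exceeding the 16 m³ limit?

7872

Ranking by ratio (revenue/m³): bottled goods 524.80, ceramic tiles 367.78, glassware cases 275.91, solar modules 170.88.
The ratio ordering already packs tightly: 3×bottled goods, 15 m³, 7872.
No other feasible combination exceeds 7872.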